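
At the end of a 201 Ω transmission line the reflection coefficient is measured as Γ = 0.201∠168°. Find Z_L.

Z_L ≈ 135 + j11.7 Ω

Z_L = Z_0·(1 + Γ)/(1 − Γ) = 201·(0.803 + j0.0418)/(1.2 − j0.0418)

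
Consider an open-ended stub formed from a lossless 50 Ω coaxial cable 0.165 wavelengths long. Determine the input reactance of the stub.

X_in ≈ -29.6 Ω (capacitive)

βl = 2π × 0.165 = 59.4°
tan(βl) = 1.69
For an open-ended stub, Z_in = −jZ_0·cot(βl) = −jZ_0/tan(βl)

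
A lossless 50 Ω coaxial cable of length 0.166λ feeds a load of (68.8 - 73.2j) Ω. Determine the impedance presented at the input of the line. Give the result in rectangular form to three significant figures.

Z_in ≈ 15.2 − j6.61 Ω

βl = 2π × 0.166 = 59.8°
tan(βl) = tan(59.8°) = 1.72
Z_in = Z_0·(Z_L + jZ_0·tanβl)/(Z_0 + jZ_L·tanβl)
     = 50·(68.8 + j12.6)/(176 + j118)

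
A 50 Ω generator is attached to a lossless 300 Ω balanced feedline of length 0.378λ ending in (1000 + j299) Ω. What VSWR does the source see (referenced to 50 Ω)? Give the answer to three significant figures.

βl = 2π × 0.378 = 136°
tan(βl) = -0.963
Z_in = Z_0·(Z_L + jZ_0·tanβl)/(Z_0 + jZ_L·tanβl) = 136 + j228 Ω
Γ_s = (Z_in − Z_s)/(Z_in + Z_s) = (86.3 + j228)/(186 + j228), |Γ_s| = 0.828
VSWR = (1 + |Γ_s|)/(1 − |Γ_s|)

VSWR ≈ 10.7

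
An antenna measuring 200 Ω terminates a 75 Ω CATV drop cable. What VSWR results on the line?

VSWR ≈ 2.67

Γ = (200 − 75)/(200 + 75) = 0.455
VSWR = (1 + 0.455)/(1 − 0.455)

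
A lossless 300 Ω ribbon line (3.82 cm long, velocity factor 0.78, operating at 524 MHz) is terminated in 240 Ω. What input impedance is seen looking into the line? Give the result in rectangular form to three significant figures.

λ = v/f = 0.78·c / 524 MHz = 0.447 m
βl = 2π·l/λ = 2π × 0.0855 = 30.8°
tan(βl) = tan(30.8°) = 0.596
Z_in = Z_0·(Z_L + jZ_0·tanβl)/(Z_0 + jZ_L·tanβl)
     = 300·(240 + j179)/(300 + j143)

Z_in ≈ 265 + j52.4 Ω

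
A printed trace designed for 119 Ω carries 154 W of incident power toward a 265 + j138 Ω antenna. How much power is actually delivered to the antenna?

P_delivered ≈ 117 W

|Γ| = |(146 + j138)/(384 + j138)| = 0.492
|Γ|² = 0.242
P_refl = |Γ|²·P_inc = 37.3 W, P_del = (1 − |Γ|²)·P_inc = 117 W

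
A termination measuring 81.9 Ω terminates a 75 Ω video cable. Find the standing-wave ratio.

Γ = (81.9 − 75)/(81.9 + 75) = 0.044
VSWR = (1 + 0.044)/(1 − 0.044)

VSWR ≈ 1.09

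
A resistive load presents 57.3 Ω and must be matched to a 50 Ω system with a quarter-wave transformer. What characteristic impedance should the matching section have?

Z_qwt ≈ 53.5 Ω

Z_qwt = √(Z_0·R_L) = √(50 × 57.3) = √2865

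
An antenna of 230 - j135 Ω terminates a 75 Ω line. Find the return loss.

Γ = (155 − j135)/(305 − j135), |Γ| = 0.616
RL = −20·log₁₀|Γ| = −20·log₁₀(0.616)

RL ≈ 4.2 dB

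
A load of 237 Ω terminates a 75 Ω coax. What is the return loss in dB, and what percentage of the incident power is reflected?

RL ≈ 5.69 dB; 27% of incident power reflected

Γ = (237 − 75)/(237 + 75) = 0.519
RL = −20·log₁₀(0.519) = 5.69 dB
P_refl/P_inc = |Γ|² = 0.27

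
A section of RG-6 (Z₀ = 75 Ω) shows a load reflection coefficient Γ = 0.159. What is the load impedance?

Z_L ≈ 103 Ω

Z_L = Z_0·(1 + Γ)/(1 − Γ) = 75·(1.16)/(0.841)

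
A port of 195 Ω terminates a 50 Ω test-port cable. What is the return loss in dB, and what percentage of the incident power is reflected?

RL ≈ 4.56 dB; 35% of incident power reflected

Γ = (195 − 50)/(195 + 50) = 0.592
RL = −20·log₁₀(0.592) = 4.56 dB
P_refl/P_inc = |Γ|² = 0.35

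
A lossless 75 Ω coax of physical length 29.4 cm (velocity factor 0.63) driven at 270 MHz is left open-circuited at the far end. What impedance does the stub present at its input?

λ = v/f = 0.63·c / 270 MHz = 0.7 m
βl = 2π·l/λ = 2π × 0.42 = 151°
tan(βl) = -0.55
For an open-circuited stub, Z_in = −jZ_0·cot(βl) = −jZ_0/tan(βl)

Z_in ≈ +j136 Ω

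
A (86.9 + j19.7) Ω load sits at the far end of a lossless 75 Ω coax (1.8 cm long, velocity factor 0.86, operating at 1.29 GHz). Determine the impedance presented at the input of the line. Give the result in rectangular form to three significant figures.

Z_in ≈ 98.7 − j6.33 Ω

λ = v/f = 0.86·c / 1.29 GHz = 0.2 m
βl = 2π·l/λ = 2π × 0.09 = 32.4°
tan(βl) = tan(32.4°) = 0.635
Z_in = Z_0·(Z_L + jZ_0·tanβl)/(Z_0 + jZ_L·tanβl)
     = 75·(86.9 + j67.3)/(62.5 + j55.1)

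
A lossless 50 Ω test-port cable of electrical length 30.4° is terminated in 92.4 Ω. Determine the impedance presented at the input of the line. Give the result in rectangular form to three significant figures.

tan(βl) = tan(30.4°) = 0.587
Z_in = Z_0·(Z_L + jZ_0·tanβl)/(Z_0 + jZ_L·tanβl)
     = 50·(92.4 + j29.3)/(50 + j54.2)

Z_in ≈ 57.1 − j32.6 Ω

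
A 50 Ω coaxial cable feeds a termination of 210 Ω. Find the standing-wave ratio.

For a purely resistive load, VSWR = R_L/Z_0 or Z_0/R_L (whichever > 1) = 210/50

VSWR ≈ 4.2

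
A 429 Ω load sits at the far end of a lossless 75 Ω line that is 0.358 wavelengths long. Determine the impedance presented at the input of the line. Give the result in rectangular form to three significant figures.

βl = 2π × 0.358 = 129°
tan(βl) = tan(129°) = -1.24
Z_in = Z_0·(Z_L + jZ_0·tanβl)/(Z_0 + jZ_L·tanβl)
     = 75·(429 − j93)/(75 − j532)

Z_in ≈ 21.2 + j57.5 Ω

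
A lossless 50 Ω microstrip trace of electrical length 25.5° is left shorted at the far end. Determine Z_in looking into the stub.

tan(βl) = 0.477
For a shorted stub, Z_in = jZ_0·tan(βl)

Z_in ≈ +j23.8 Ω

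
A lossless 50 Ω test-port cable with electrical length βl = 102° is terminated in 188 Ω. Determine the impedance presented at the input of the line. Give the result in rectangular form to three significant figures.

Z_in ≈ 13.9 + j9.84 Ω

tan(βl) = tan(102°) = -4.7
Z_in = Z_0·(Z_L + jZ_0·tanβl)/(Z_0 + jZ_L·tanβl)
     = 50·(188 − j235)/(50 − j884)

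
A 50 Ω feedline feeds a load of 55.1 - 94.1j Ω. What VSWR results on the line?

VSWR ≈ 5.02

Γ = (Z_L − Z_0)/(Z_L + Z_0) = (5.1 − j94.1)/(105.1 − j94.1)
|Γ| = 94.2/141 = 0.668
VSWR = (1 + |Γ|)/(1 − |Γ|) = 1.67/0.332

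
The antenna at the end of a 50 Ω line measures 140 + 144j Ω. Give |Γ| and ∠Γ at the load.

Γ ≈ 0.712 ∠ 20.8°

Γ = (Z_L − Z_0)/(Z_L + Z_0) = (90 + j144)/(190 + j144)
|Γ| = 170/238 = 0.712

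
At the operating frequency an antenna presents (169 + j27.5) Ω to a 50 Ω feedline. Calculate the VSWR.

VSWR ≈ 3.48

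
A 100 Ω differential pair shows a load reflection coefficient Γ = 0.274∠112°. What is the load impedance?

Z_L ≈ 72.2 + j39.7 Ω

Z_L = Z_0·(1 + Γ)/(1 − Γ) = 100·(0.897 + j0.254)/(1.1 − j0.254)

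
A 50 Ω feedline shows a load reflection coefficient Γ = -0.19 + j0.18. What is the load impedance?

Z_L ≈ 32.2 + j12.4 Ω

Z_L = Z_0·(1 + Γ)/(1 − Γ) = 50·(0.81 + j0.18)/(1.19 − j0.18)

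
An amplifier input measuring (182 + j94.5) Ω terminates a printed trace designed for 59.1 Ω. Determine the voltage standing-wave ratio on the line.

Γ = (Z_L − Z_0)/(Z_L + Z_0) = (122.9 + j94.5)/(241.1 + j94.5)
|Γ| = 155/259 = 0.599
VSWR = (1 + |Γ|)/(1 − |Γ|) = 1.6/0.401

VSWR ≈ 3.98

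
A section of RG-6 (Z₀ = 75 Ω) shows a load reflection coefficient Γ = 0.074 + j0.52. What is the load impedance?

Z_L = Z_0·(1 + Γ)/(1 − Γ) = 75·(1.07 + j0.52)/(0.926 − j0.52)

Z_L ≈ 48.2 + j69.2 Ω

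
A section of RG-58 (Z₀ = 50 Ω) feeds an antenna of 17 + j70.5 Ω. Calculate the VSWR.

VSWR ≈ 9.02

Γ = (Z_L − Z_0)/(Z_L + Z_0) = (-33 + j70.5)/(67 + j70.5)
|Γ| = 77.8/97.3 = 0.8
VSWR = (1 + |Γ|)/(1 − |Γ|) = 1.8/0.2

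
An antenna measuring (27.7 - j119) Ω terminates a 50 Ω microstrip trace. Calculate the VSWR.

Γ = (Z_L − Z_0)/(Z_L + Z_0) = (-22.3 − j119)/(77.7 − j119)
|Γ| = 121/142 = 0.852
VSWR = (1 + |Γ|)/(1 − |Γ|) = 1.85/0.148

VSWR ≈ 12.5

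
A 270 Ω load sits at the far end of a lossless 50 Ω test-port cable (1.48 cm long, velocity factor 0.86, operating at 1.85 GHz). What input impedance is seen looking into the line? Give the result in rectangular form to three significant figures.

Z_in ≈ 22.9 − j58.1 Ω

λ = v/f = 0.86·c / 1.85 GHz = 0.139 m
βl = 2π·l/λ = 2π × 0.106 = 38.2°
tan(βl) = tan(38.2°) = 0.787
Z_in = Z_0·(Z_L + jZ_0·tanβl)/(Z_0 + jZ_L·tanβl)
     = 50·(270 + j39.4)/(50 + j213)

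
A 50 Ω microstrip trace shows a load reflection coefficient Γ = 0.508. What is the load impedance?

Z_L = Z_0·(1 + Γ)/(1 − Γ) = 50·(1.51)/(0.492)

Z_L ≈ 153 Ω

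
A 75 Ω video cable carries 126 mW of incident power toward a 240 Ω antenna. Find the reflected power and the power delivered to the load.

Γ = (240 − 75)/(240 + 75) = 0.524
|Γ|² = 0.274
P_refl = |Γ|²·P_inc = 34.6 mW, P_del = (1 − |Γ|²)·P_inc = 91.4 mW

P_reflected ≈ 34.6 mW; P_delivered ≈ 91.4 mW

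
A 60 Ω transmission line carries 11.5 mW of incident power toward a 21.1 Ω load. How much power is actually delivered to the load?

Γ = (21.1 − 60)/(21.1 + 60) = -0.48
|Γ|² = 0.23
P_refl = |Γ|²·P_inc = 2.65 mW, P_del = (1 − |Γ|²)·P_inc = 8.85 mW

P_delivered ≈ 8.85 mW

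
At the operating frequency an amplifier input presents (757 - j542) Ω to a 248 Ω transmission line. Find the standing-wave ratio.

VSWR ≈ 4.73

Γ = (Z_L − Z_0)/(Z_L + Z_0) = (509 − j542)/(1005 − j542)
|Γ| = 744/1140 = 0.651
VSWR = (1 + |Γ|)/(1 − |Γ|) = 1.65/0.349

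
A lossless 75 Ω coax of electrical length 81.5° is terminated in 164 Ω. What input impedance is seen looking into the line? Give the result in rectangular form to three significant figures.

tan(βl) = tan(81.5°) = 6.69
Z_in = Z_0·(Z_L + jZ_0·tanβl)/(Z_0 + jZ_L·tanβl)
     = 75·(164 + j502)/(75 + j1100)

Z_in ≈ 34.9 − j8.82 Ω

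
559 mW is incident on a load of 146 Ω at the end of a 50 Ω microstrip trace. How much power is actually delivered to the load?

P_delivered ≈ 425 mW

Γ = (146 − 50)/(146 + 50) = 0.49
|Γ|² = 0.24
P_refl = |Γ|²·P_inc = 134 mW, P_del = (1 − |Γ|²)·P_inc = 425 mW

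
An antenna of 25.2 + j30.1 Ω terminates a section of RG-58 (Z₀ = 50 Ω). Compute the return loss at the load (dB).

RL ≈ 6.35 dB

Γ = (-24.8 + j30.1)/(75.2 + j30.1), |Γ| = 0.481
RL = −20·log₁₀|Γ| = −20·log₁₀(0.481)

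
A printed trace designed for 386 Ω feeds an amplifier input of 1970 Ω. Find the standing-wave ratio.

VSWR ≈ 5.1

Γ = (1970 − 386)/(1970 + 386) = 0.672
VSWR = (1 + 0.672)/(1 − 0.672)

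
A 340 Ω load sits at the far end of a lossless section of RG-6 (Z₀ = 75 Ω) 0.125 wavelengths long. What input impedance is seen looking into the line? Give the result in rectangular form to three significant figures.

βl = 2π × 0.125 = 45°
tan(βl) = tan(45°) = 1
Z_in = Z_0·(Z_L + jZ_0·tanβl)/(Z_0 + jZ_L·tanβl)
     = 75·(340 + j75)/(75 + j340)

Z_in ≈ 31.6 − j68 Ω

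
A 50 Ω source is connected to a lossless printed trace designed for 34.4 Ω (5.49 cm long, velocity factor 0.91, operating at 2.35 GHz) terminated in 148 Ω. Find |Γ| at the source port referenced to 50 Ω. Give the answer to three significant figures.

|Γ| ≈ 0.508

λ = v/f = 0.91·c / 2.35 GHz = 0.116 m
βl = 2π·l/λ = 2π × 0.473 = 170°
tan(βl) = -0.174
Z_in = Z_0·(Z_L + jZ_0·tanβl)/(Z_0 + jZ_L·tanβl) = 97.7 + j67.2 Ω
Γ_s = (Z_in − Z_s)/(Z_in + Z_s) = (47.7 + j67.2)/(148 + j67.2), |Γ_s| = 0.508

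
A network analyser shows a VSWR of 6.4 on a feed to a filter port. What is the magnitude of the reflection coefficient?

|Γ| ≈ 0.73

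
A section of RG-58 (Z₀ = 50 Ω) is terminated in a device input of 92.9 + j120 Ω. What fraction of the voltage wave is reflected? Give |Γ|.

Γ = (Z_L − Z_0)/(Z_L + Z_0) = (42.9 + j120)/(142.9 + j120)
|Γ| = 127/187

|Γ| ≈ 0.683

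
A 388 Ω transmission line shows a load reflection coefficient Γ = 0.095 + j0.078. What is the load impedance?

Z_L ≈ 463 + j73.4 Ω

Z_L = Z_0·(1 + Γ)/(1 − Γ) = 388·(1.09 + j0.078)/(0.905 − j0.078)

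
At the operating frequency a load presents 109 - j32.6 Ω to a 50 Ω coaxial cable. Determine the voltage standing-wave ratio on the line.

VSWR ≈ 2.42

Γ = (Z_L − Z_0)/(Z_L + Z_0) = (59 − j32.6)/(159 − j32.6)
|Γ| = 67.4/162 = 0.415
VSWR = (1 + |Γ|)/(1 − |Γ|) = 1.42/0.585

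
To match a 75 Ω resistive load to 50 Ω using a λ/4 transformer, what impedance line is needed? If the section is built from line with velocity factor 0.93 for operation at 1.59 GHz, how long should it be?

Z_qwt = √(Z_0·R_L) = √(50 × 75) = √3750
λ = 0.93·c/f = 0.175 m, so l = λ/4 = 0.0439 m

Z_qwt ≈ 61.2 Ω; length ≈ 4.39 cm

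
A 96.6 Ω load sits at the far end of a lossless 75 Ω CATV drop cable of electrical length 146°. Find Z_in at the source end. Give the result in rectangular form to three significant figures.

tan(βl) = tan(146°) = -0.675
Z_in = Z_0·(Z_L + jZ_0·tanβl)/(Z_0 + jZ_L·tanβl)
     = 75·(96.6 − j50.6)/(75 − j65.2)

Z_in ≈ 80.1 + j19 Ω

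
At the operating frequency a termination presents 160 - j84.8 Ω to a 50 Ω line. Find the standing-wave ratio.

Γ = (Z_L − Z_0)/(Z_L + Z_0) = (110 − j84.8)/(210 − j84.8)
|Γ| = 139/226 = 0.613
VSWR = (1 + |Γ|)/(1 − |Γ|) = 1.61/0.387

VSWR ≈ 4.17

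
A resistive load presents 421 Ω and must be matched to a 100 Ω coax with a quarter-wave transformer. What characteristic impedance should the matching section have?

Z_qwt = √(Z_0·R_L) = √(100 × 421) = √42100

Z_qwt ≈ 205 Ω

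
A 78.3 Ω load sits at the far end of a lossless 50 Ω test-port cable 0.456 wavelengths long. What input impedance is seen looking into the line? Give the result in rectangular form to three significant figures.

βl = 2π × 0.456 = 164°
tan(βl) = tan(164°) = -0.284
Z_in = Z_0·(Z_L + jZ_0·tanβl)/(Z_0 + jZ_L·tanβl)
     = 50·(78.3 − j14.2)/(50 − j22.2)

Z_in ≈ 70.7 + j17.2 Ω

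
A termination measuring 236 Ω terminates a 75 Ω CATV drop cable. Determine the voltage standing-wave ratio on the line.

VSWR ≈ 3.15

Γ = (236 − 75)/(236 + 75) = 0.518
VSWR = (1 + 0.518)/(1 − 0.518)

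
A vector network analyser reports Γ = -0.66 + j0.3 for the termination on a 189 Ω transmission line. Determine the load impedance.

Z_L = Z_0·(1 + Γ)/(1 − Γ) = 189·(0.34 + j0.3)/(1.66 − j0.3)

Z_L ≈ 31.5 + j39.9 Ω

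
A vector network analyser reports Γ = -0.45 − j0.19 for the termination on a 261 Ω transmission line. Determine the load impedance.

Z_L = Z_0·(1 + Γ)/(1 − Γ) = 261·(0.55 − j0.19)/(1.45 + j0.19)

Z_L ≈ 92.9 − j46.4 Ω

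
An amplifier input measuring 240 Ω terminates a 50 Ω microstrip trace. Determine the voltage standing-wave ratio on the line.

VSWR ≈ 4.8

Γ = (240 − 50)/(240 + 50) = 0.655
VSWR = (1 + 0.655)/(1 − 0.655)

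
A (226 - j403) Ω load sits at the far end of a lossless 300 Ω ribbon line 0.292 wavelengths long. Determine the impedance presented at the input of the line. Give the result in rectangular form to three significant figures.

βl = 2π × 0.292 = 105°
tan(βl) = tan(105°) = -3.7
Z_in = Z_0·(Z_L + jZ_0·tanβl)/(Z_0 + jZ_L·tanβl)
     = 300·(226 − j1510)/(-1190 − j836)

Z_in ≈ 141 + j282 Ω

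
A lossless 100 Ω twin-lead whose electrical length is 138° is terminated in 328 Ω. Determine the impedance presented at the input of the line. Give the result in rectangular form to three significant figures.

tan(βl) = tan(138°) = -0.9
Z_in = Z_0·(Z_L + jZ_0·tanβl)/(Z_0 + jZ_L·tanβl)
     = 100·(328 − j90)/(100 − j295)

Z_in ≈ 61.1 + j90.4 Ω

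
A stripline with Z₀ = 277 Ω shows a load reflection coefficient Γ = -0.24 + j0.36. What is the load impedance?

Z_L ≈ 135 + j120 Ω

Z_L = Z_0·(1 + Γ)/(1 − Γ) = 277·(0.76 + j0.36)/(1.24 − j0.36)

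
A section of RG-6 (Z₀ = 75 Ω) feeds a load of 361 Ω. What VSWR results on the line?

For a purely resistive load, VSWR = R_L/Z_0 or Z_0/R_L (whichever > 1) = 361/75

VSWR ≈ 4.81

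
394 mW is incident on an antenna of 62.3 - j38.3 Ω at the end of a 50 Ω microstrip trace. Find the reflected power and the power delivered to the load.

|Γ| = |(12.3 − j38.3)/(112.3 − j38.3)| = 0.339
|Γ|² = 0.115
P_refl = |Γ|²·P_inc = 45.3 mW, P_del = (1 − |Γ|²)·P_inc = 349 mW

P_reflected ≈ 45.3 mW; P_delivered ≈ 349 mW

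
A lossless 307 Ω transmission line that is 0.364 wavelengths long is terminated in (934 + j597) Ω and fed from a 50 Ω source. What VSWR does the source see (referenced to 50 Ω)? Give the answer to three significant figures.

VSWR ≈ 9.02

βl = 2π × 0.364 = 131°
tan(βl) = -1.15
Z_in = Z_0·(Z_L + jZ_0·tanβl)/(Z_0 + jZ_L·tanβl) = 95.6 + j179 Ω
Γ_s = (Z_in − Z_s)/(Z_in + Z_s) = (45.6 + j179)/(146 + j179), |Γ_s| = 0.8
VSWR = (1 + |Γ_s|)/(1 − |Γ_s|)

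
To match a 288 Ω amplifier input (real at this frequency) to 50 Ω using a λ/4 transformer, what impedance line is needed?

Z_qwt = √(Z_0·R_L) = √(50 × 288) = √14400

Z_qwt ≈ 120 Ω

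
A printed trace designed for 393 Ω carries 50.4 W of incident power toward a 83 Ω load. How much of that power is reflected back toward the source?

Γ = (83 − 393)/(83 + 393) = -0.651
|Γ|² = 0.424
P_refl = |Γ|²·P_inc = 21.4 W, P_del = (1 − |Γ|²)·P_inc = 29 W

P_reflected ≈ 21.4 W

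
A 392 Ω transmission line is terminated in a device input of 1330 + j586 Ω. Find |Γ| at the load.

|Γ| ≈ 0.608

Γ = (Z_L − Z_0)/(Z_L + Z_0) = (938 + j586)/(1722 + j586)
|Γ| = 1110/1820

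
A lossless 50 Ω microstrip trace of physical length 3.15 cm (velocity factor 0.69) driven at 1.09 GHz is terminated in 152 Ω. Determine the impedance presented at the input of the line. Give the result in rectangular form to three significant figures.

Z_in ≈ 21.3 − j25.1 Ω

λ = v/f = 0.69·c / 1.09 GHz = 0.19 m
βl = 2π·l/λ = 2π × 0.166 = 59.7°
tan(βl) = tan(59.7°) = 1.71
Z_in = Z_0·(Z_L + jZ_0·tanβl)/(Z_0 + jZ_L·tanβl)
     = 50·(152 + j85.6)/(50 + j260)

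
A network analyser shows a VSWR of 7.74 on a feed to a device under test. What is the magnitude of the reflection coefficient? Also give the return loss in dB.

|Γ| ≈ 0.771; return loss ≈ 2.26 dB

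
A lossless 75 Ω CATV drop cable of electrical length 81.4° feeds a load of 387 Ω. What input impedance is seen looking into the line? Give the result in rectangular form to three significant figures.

tan(βl) = tan(81.4°) = 6.61
Z_in = Z_0·(Z_L + jZ_0·tanβl)/(Z_0 + jZ_L·tanβl)
     = 75·(387 + j496)/(75 + j2560)

Z_in ≈ 14.9 − j10.9 Ω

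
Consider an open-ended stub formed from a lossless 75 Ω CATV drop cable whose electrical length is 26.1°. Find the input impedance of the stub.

tan(βl) = 0.49
For an open-ended stub, Z_in = −jZ_0·cot(βl) = −jZ_0/tan(βl)

Z_in ≈ −j153 Ω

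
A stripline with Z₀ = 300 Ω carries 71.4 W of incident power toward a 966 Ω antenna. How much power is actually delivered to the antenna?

P_delivered ≈ 51.6 W

Γ = (966 − 300)/(966 + 300) = 0.526
|Γ|² = 0.277
P_refl = |Γ|²·P_inc = 19.8 W, P_del = (1 − |Γ|²)·P_inc = 51.6 W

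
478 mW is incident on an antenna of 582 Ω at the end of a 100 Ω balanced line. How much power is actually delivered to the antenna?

Γ = (582 − 100)/(582 + 100) = 0.707
|Γ|² = 0.499
P_refl = |Γ|²·P_inc = 239 mW, P_del = (1 − |Γ|²)·P_inc = 239 mW

P_delivered ≈ 239 mW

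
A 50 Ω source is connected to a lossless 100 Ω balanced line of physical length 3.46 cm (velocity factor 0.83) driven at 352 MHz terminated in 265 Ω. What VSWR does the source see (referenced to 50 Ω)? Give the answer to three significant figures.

λ = v/f = 0.83·c / 352 MHz = 0.707 m
βl = 2π·l/λ = 2π × 0.0489 = 17.6°
tan(βl) = 0.317
Z_in = Z_0·(Z_L + jZ_0·tanβl)/(Z_0 + jZ_L·tanβl) = 171 − j112 Ω
Γ_s = (Z_in − Z_s)/(Z_in + Z_s) = (121 − j112)/(221 − j112), |Γ_s| = 0.665
VSWR = (1 + |Γ_s|)/(1 − |Γ_s|)

VSWR ≈ 4.98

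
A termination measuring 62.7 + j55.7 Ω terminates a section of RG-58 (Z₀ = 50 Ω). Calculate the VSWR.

Γ = (Z_L − Z_0)/(Z_L + Z_0) = (12.7 + j55.7)/(112.7 + j55.7)
|Γ| = 57.1/126 = 0.454
VSWR = (1 + |Γ|)/(1 − |Γ|) = 1.45/0.546

VSWR ≈ 2.67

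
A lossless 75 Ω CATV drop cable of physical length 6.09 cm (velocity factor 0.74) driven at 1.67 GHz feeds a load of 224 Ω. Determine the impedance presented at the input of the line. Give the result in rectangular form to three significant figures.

Z_in ≈ 146 + j97.1 Ω

λ = v/f = 0.74·c / 1.67 GHz = 0.133 m
βl = 2π·l/λ = 2π × 0.458 = 165°
tan(βl) = tan(165°) = -0.269
Z_in = Z_0·(Z_L + jZ_0·tanβl)/(Z_0 + jZ_L·tanβl)
     = 75·(224 − j20.2)/(75 − j60.3)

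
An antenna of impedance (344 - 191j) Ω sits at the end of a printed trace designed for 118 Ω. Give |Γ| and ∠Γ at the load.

Γ = (Z_L − Z_0)/(Z_L + Z_0) = (226 − j191)/(462 − j191)
|Γ| = 296/500 = 0.592

Γ ≈ 0.592 ∠ -17.7°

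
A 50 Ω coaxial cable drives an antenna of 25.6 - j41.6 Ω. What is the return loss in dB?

RL ≈ 5.05 dB

Γ = (-24.4 − j41.6)/(75.6 − j41.6), |Γ| = 0.559
RL = −20·log₁₀|Γ| = −20·log₁₀(0.559)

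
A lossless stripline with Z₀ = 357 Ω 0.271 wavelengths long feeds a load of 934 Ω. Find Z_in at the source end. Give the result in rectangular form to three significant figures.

βl = 2π × 0.271 = 97.6°
tan(βl) = tan(97.6°) = -7.53
Z_in = Z_0·(Z_L + jZ_0·tanβl)/(Z_0 + jZ_L·tanβl)
     = 357·(934 − j2690)/(357 − j7040)

Z_in ≈ 139 + j40.4 Ω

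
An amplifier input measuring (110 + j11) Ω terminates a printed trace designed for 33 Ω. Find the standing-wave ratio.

Γ = (Z_L − Z_0)/(Z_L + Z_0) = (77 + j11)/(143 + j11)
|Γ| = 77.8/143 = 0.542
VSWR = (1 + |Γ|)/(1 − |Γ|) = 1.54/0.458

VSWR ≈ 3.37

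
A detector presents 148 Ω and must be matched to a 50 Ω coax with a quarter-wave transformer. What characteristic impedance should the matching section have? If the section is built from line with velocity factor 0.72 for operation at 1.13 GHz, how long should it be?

Z_qwt ≈ 86 Ω; length ≈ 4.78 cm

Z_qwt = √(Z_0·R_L) = √(50 × 148) = √7400
λ = 0.72·c/f = 0.191 m, so l = λ/4 = 0.0478 m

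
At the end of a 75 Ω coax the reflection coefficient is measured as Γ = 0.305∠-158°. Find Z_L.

Z_L = Z_0·(1 + Γ)/(1 − Γ) = 75·(0.717 − j0.114)/(1.28 + j0.114)

Z_L ≈ 41 − j10.3 Ω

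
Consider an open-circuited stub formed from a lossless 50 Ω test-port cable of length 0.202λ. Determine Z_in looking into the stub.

βl = 2π × 0.202 = 72.7°
tan(βl) = 3.21
For an open-circuited stub, Z_in = −jZ_0·cot(βl) = −jZ_0/tan(βl)

Z_in ≈ −j15.6 Ω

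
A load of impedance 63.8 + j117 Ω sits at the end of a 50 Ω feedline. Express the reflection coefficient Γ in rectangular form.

Γ ≈ 0.573 + j0.439

Γ = (Z_L − Z_0)/(Z_L + Z_0) = (13.8 + j117)/(113.8 + j117)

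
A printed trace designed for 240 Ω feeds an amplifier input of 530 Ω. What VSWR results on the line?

VSWR ≈ 2.21

Γ = (530 − 240)/(530 + 240) = 0.377
VSWR = (1 + 0.377)/(1 − 0.377)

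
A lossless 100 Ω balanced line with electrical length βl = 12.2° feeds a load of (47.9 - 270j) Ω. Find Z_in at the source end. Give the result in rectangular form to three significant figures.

tan(βl) = tan(12.2°) = 0.216
Z_in = Z_0·(Z_L + jZ_0·tanβl)/(Z_0 + jZ_L·tanβl)
     = 100·(47.9 − j248)/(158 + j10.4)

Z_in ≈ 19.9 − j158 Ω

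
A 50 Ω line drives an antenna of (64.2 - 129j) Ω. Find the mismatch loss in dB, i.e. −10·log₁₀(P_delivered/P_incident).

Γ = (14.2 − j129)/(114.2 − j129), |Γ| = 0.753
|Γ|² = 0.567, so P_del/P_inc = 1 − |Γ|² = 0.433
ML = −10·log₁₀(1 − |Γ|²)

mismatch loss ≈ 3.64 dB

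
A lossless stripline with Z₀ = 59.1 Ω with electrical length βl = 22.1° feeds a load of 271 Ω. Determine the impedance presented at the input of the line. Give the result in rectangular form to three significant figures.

Z_in ≈ 70.7 − j108 Ω

tan(βl) = tan(22.1°) = 0.406
Z_in = Z_0·(Z_L + jZ_0·tanβl)/(Z_0 + jZ_L·tanβl)
     = 59.1·(271 + j24)/(59.1 + j110)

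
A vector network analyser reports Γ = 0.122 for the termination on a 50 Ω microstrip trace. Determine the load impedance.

Z_L = Z_0·(1 + Γ)/(1 − Γ) = 50·(1.12)/(0.878)

Z_L ≈ 63.9 Ω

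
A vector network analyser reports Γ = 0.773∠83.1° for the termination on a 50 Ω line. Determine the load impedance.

Z_L = Z_0·(1 + Γ)/(1 − Γ) = 50·(1.09 + j0.767)/(0.907 − j0.767)

Z_L ≈ 14.3 + j54.4 Ω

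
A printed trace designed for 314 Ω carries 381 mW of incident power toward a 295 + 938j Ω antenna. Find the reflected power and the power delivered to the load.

P_reflected ≈ 268 mW; P_delivered ≈ 113 mW

|Γ| = |(-19 + j938)/(609 + j938)| = 0.839
|Γ|² = 0.704
P_refl = |Γ|²·P_inc = 268 mW, P_del = (1 − |Γ|²)·P_inc = 113 mW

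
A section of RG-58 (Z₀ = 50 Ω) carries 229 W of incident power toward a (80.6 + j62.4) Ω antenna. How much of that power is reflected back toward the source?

P_reflected ≈ 52.8 W

|Γ| = |(30.6 + j62.4)/(130.6 + j62.4)| = 0.48
|Γ|² = 0.231
P_refl = |Γ|²·P_inc = 52.8 W, P_del = (1 − |Γ|²)·P_inc = 176 W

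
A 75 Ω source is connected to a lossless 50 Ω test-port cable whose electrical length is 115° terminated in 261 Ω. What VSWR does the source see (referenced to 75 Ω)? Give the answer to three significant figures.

VSWR ≈ 7.07

tan(βl) = -2.14
Z_in = Z_0·(Z_L + jZ_0·tanβl)/(Z_0 + jZ_L·tanβl) = 11.6 + j22.3 Ω
Γ_s = (Z_in − Z_s)/(Z_in + Z_s) = (-63.4 + j22.3)/(86.6 + j22.3), |Γ_s| = 0.752
VSWR = (1 + |Γ_s|)/(1 − |Γ_s|)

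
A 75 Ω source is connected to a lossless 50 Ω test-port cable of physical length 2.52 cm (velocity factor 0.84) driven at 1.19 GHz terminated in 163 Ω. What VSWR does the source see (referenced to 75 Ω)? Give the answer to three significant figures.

VSWR ≈ 3.48

λ = v/f = 0.84·c / 1.19 GHz = 0.212 m
βl = 2π·l/λ = 2π × 0.119 = 42.8°
tan(βl) = 0.927
Z_in = Z_0·(Z_L + jZ_0·tanβl)/(Z_0 + jZ_L·tanβl) = 29.9 − j44 Ω
Γ_s = (Z_in − Z_s)/(Z_in + Z_s) = (-45.1 − j44)/(105 − j44), |Γ_s| = 0.554
VSWR = (1 + |Γ_s|)/(1 − |Γ_s|)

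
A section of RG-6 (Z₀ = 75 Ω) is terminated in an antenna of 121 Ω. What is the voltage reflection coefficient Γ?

Γ = (Z_L − Z_0)/(Z_L + Z_0) = (121 − 75)/(121 + 75) = 46/196

Γ = 0.235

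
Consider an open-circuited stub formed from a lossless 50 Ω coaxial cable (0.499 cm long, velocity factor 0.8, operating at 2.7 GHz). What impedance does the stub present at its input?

Z_in ≈ −j136 Ω

λ = v/f = 0.8·c / 2.7 GHz = 0.0889 m
βl = 2π·l/λ = 2π × 0.0561 = 20.2°
tan(βl) = 0.368
For an open-circuited stub, Z_in = −jZ_0·cot(βl) = −jZ_0/tan(βl)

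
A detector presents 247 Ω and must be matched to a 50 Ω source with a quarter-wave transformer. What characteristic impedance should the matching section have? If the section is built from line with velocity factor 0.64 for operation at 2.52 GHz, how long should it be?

Z_qwt ≈ 111 Ω; length ≈ 1.9 cm

Z_qwt = √(Z_0·R_L) = √(50 × 247) = √12350
λ = 0.64·c/f = 0.0762 m, so l = λ/4 = 0.019 m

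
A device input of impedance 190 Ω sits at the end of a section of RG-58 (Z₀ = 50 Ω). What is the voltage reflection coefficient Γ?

Γ = 0.583

Γ = (Z_L − Z_0)/(Z_L + Z_0) = (190 − 50)/(190 + 50) = 140/240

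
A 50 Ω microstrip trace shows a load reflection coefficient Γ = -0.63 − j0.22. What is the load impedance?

Z_L = Z_0·(1 + Γ)/(1 − Γ) = 50·(0.37 − j0.22)/(1.63 + j0.22)

Z_L ≈ 10.3 − j8.13 Ω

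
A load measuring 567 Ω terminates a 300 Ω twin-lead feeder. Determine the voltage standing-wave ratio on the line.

VSWR ≈ 1.89

Γ = (567 − 300)/(567 + 300) = 0.308
VSWR = (1 + 0.308)/(1 − 0.308)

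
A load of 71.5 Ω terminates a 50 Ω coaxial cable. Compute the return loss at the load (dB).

Γ = (71.5 − 50)/(71.5 + 50) = 0.177
RL = −20·log₁₀|Γ| = −20·log₁₀(0.177)

RL ≈ 15 dB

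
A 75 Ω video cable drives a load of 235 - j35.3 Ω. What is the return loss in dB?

RL ≈ 5.59 dB

Γ = (160 − j35.3)/(310 − j35.3), |Γ| = 0.525
RL = −20·log₁₀|Γ| = −20·log₁₀(0.525)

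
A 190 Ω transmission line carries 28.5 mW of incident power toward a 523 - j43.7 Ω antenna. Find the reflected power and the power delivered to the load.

P_reflected ≈ 6.3 mW; P_delivered ≈ 22.2 mW

|Γ| = |(333 − j43.7)/(713 − j43.7)| = 0.47
|Γ|² = 0.221
P_refl = |Γ|²·P_inc = 6.3 mW, P_del = (1 − |Γ|²)·P_inc = 22.2 mW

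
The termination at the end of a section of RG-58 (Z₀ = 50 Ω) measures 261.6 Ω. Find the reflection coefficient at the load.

Γ = 0.679

Γ = (Z_L − Z_0)/(Z_L + Z_0) = (261.6 − 50)/(261.6 + 50) = 211.6/311.6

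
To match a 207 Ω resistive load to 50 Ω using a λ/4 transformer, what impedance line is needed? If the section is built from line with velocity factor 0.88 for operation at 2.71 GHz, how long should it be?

Z_qwt = √(Z_0·R_L) = √(50 × 207) = √10350
λ = 0.88·c/f = 0.0974 m, so l = λ/4 = 0.0244 m

Z_qwt ≈ 102 Ω; length ≈ 2.44 cm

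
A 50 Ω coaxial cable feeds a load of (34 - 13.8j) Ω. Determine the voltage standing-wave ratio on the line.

Γ = (Z_L − Z_0)/(Z_L + Z_0) = (-16 − j13.8)/(84 − j13.8)
|Γ| = 21.1/85.1 = 0.248
VSWR = (1 + |Γ|)/(1 − |Γ|) = 1.25/0.752

VSWR ≈ 1.66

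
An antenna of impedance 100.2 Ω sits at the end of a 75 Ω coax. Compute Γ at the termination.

Γ = 0.144

Γ = (Z_L − Z_0)/(Z_L + Z_0) = (100.2 − 75)/(100.2 + 75) = 25.2/175.2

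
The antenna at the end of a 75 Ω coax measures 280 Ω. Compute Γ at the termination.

Γ = 0.577

Γ = (Z_L − Z_0)/(Z_L + Z_0) = (280 − 75)/(280 + 75) = 205/355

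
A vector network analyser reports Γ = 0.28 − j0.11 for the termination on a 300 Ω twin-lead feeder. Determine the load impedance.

Z_L = Z_0·(1 + Γ)/(1 − Γ) = 300·(1.28 − j0.11)/(0.72 + j0.11)

Z_L ≈ 514 − j124 Ω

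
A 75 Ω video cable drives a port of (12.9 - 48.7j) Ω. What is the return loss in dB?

RL ≈ 2.1 dB

Γ = (-62.1 − j48.7)/(87.9 − j48.7), |Γ| = 0.785
RL = −20·log₁₀|Γ| = −20·log₁₀(0.785)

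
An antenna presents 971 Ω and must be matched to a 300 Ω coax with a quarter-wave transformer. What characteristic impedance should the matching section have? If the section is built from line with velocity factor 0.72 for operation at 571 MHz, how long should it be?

Z_qwt ≈ 540 Ω; length ≈ 9.46 cm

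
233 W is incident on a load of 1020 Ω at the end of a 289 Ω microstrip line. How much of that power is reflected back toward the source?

Γ = (1020 − 289)/(1020 + 289) = 0.558
|Γ|² = 0.312
P_refl = |Γ|²·P_inc = 72.7 W, P_del = (1 − |Γ|²)·P_inc = 160 W

P_reflected ≈ 72.7 W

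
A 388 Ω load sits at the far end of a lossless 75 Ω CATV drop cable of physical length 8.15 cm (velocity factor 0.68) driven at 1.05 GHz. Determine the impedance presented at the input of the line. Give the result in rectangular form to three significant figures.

Z_in ≈ 55 + j116 Ω

λ = v/f = 0.68·c / 1.05 GHz = 0.194 m
βl = 2π·l/λ = 2π × 0.419 = 151°
tan(βl) = tan(151°) = -0.554
Z_in = Z_0·(Z_L + jZ_0·tanβl)/(Z_0 + jZ_L·tanβl)
     = 75·(388 − j41.5)/(75 − j215)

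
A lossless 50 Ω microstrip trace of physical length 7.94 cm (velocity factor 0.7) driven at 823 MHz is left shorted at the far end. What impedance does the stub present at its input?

Z_in ≈ −j124 Ω

λ = v/f = 0.7·c / 823 MHz = 0.255 m
βl = 2π·l/λ = 2π × 0.311 = 112°
tan(βl) = -2.47
For a shorted stub, Z_in = jZ_0·tan(βl)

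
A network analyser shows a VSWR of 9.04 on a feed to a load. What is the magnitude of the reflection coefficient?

|Γ| ≈ 0.801

|Γ| = (S − 1)/(S + 1) = (9.04 − 1)/(9.04 + 1) = 8.04/10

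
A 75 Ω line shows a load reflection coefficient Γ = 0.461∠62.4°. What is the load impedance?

Z_L ≈ 75.2 + j78 Ω

Z_L = Z_0·(1 + Γ)/(1 − Γ) = 75·(1.21 + j0.409)/(0.786 − j0.409)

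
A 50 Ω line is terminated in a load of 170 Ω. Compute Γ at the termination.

Γ = 0.545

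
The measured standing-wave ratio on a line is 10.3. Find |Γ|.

|Γ| = (S − 1)/(S + 1) = (10.3 − 1)/(10.3 + 1) = 9.3/11.3

|Γ| ≈ 0.823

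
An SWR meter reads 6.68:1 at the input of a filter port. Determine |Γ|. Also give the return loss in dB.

|Γ| ≈ 0.74; return loss ≈ 2.62 dB

|Γ| = (S − 1)/(S + 1) = (6.68 − 1)/(6.68 + 1) = 5.68/7.68
RL = −20·log₁₀|Γ| = −20·log₁₀(0.74)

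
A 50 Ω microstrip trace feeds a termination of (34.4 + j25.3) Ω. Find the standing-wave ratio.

VSWR ≈ 2.02

Γ = (Z_L − Z_0)/(Z_L + Z_0) = (-15.6 + j25.3)/(84.4 + j25.3)
|Γ| = 29.7/88.1 = 0.337
VSWR = (1 + |Γ|)/(1 − |Γ|) = 1.34/0.663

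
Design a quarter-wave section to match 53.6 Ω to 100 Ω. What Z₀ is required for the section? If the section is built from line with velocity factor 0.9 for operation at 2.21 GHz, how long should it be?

Z_qwt ≈ 73.2 Ω; length ≈ 3.05 cm

Z_qwt = √(Z_0·R_L) = √(100 × 53.6) = √5360
λ = 0.9·c/f = 0.122 m, so l = λ/4 = 0.0305 m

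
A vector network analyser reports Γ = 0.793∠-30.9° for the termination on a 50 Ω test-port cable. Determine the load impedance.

Z_L = Z_0·(1 + Γ)/(1 − Γ) = 50·(1.68 − j0.407)/(0.32 + j0.407)

Z_L ≈ 69.3 − j152 Ω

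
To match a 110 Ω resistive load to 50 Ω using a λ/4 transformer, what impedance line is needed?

Z_qwt = √(Z_0·R_L) = √(50 × 110) = √5500

Z_qwt ≈ 74.2 Ω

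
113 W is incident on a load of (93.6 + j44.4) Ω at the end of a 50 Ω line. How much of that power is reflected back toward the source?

|Γ| = |(43.6 + j44.4)/(143.6 + j44.4)| = 0.414
|Γ|² = 0.171
P_refl = |Γ|²·P_inc = 19.4 W, P_del = (1 − |Γ|²)·P_inc = 93.6 W

P_reflected ≈ 19.4 W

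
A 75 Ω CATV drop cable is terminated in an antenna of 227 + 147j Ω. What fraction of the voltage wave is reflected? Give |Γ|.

|Γ| ≈ 0.63

Γ = (Z_L − Z_0)/(Z_L + Z_0) = (152 + j147)/(302 + j147)
|Γ| = 211/336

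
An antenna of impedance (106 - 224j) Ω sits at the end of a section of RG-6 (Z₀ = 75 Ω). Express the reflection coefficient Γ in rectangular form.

Γ ≈ 0.673 − j0.405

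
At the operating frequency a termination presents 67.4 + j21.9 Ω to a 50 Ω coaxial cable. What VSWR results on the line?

VSWR ≈ 1.61

Γ = (Z_L − Z_0)/(Z_L + Z_0) = (17.4 + j21.9)/(117.4 + j21.9)
|Γ| = 28/119 = 0.234
VSWR = (1 + |Γ|)/(1 − |Γ|) = 1.23/0.766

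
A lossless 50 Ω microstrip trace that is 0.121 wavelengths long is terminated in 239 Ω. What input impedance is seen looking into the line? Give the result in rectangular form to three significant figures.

βl = 2π × 0.121 = 43.6°
tan(βl) = tan(43.6°) = 0.951
Z_in = Z_0·(Z_L + jZ_0·tanβl)/(Z_0 + jZ_L·tanβl)
     = 50·(239 + j47.5)/(50 + j227)

Z_in ≈ 21 − j48 Ω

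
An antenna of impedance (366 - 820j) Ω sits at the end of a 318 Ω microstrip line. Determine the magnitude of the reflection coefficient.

|Γ| ≈ 0.769

Γ = (Z_L − Z_0)/(Z_L + Z_0) = (48 − j820)/(684 − j820)
|Γ| = 821/1070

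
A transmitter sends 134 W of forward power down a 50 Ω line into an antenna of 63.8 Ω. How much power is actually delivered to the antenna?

Γ = (63.8 − 50)/(63.8 + 50) = 0.121
|Γ|² = 0.0147
P_refl = |Γ|²·P_inc = 1.97 W, P_del = (1 − |Γ|²)·P_inc = 132 W

P_delivered ≈ 132 W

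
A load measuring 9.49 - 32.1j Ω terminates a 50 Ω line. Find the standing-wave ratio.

VSWR ≈ 7.5

Γ = (Z_L − Z_0)/(Z_L + Z_0) = (-40.51 − j32.1)/(59.49 − j32.1)
|Γ| = 51.7/67.6 = 0.765
VSWR = (1 + |Γ|)/(1 − |Γ|) = 1.76/0.235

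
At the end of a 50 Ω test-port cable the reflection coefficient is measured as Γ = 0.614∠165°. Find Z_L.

Z_L = Z_0·(1 + Γ)/(1 − Γ) = 50·(0.407 + j0.159)/(1.59 − j0.159)

Z_L ≈ 12.2 + j6.2 Ω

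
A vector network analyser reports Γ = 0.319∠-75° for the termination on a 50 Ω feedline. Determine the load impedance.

Z_L = Z_0·(1 + Γ)/(1 − Γ) = 50·(1.08 − j0.308)/(0.917 + j0.308)

Z_L ≈ 48 − j32.9 Ω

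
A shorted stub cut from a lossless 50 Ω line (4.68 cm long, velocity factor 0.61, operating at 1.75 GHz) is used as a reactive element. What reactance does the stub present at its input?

X_in ≈ -17.1 Ω (capacitive)

λ = v/f = 0.61·c / 1.75 GHz = 0.105 m
βl = 2π·l/λ = 2π × 0.448 = 161°
tan(βl) = -0.342
For a shorted stub, Z_in = jZ_0·tan(βl)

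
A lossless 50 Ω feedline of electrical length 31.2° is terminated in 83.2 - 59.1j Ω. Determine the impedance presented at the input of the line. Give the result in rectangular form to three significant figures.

Z_in ≈ 28.7 − j33.7 Ω

tan(βl) = tan(31.2°) = 0.606
Z_in = Z_0·(Z_L + jZ_0·tanβl)/(Z_0 + jZ_L·tanβl)
     = 50·(83.2 − j28.8)/(85.8 + j50.4)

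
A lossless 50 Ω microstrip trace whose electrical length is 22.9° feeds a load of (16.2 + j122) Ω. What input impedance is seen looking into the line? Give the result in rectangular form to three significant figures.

Z_in ≈ 970 − j336 Ω

tan(βl) = tan(22.9°) = 0.422
Z_in = Z_0·(Z_L + jZ_0·tanβl)/(Z_0 + jZ_L·tanβl)
     = 50·(16.2 + j143)/(-1.53 + j6.84)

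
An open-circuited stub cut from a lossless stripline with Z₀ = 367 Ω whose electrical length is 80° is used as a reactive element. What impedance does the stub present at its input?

Z_in ≈ −j64.7 Ω

tan(βl) = 5.67
For an open-circuited stub, Z_in = −jZ_0·cot(βl) = −jZ_0/tan(βl)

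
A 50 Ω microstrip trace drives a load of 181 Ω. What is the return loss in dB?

RL ≈ 4.93 dB

Γ = (181 − 50)/(181 + 50) = 0.567
RL = −20·log₁₀|Γ| = −20·log₁₀(0.567)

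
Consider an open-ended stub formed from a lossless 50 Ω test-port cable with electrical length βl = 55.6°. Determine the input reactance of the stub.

tan(βl) = 1.46
For an open-ended stub, Z_in = −jZ_0·cot(βl) = −jZ_0/tan(βl)

X_in ≈ -34.2 Ω (capacitive)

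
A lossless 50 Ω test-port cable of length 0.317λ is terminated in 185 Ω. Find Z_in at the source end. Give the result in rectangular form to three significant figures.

Z_in ≈ 16 + j20.5 Ω

βl = 2π × 0.317 = 114°
tan(βl) = tan(114°) = -2.23
Z_in = Z_0·(Z_L + jZ_0·tanβl)/(Z_0 + jZ_L·tanβl)
     = 50·(185 − j112)/(50 − j413)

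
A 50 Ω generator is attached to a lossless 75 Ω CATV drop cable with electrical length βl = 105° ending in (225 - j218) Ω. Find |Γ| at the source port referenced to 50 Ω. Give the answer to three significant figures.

|Γ| ≈ 0.66

tan(βl) = -3.73
Z_in = Z_0·(Z_L + jZ_0·tanβl)/(Z_0 + jZ_L·tanβl) = 15.1 + j33.4 Ω
Γ_s = (Z_in − Z_s)/(Z_in + Z_s) = (-34.9 + j33.4)/(65.1 + j33.4), |Γ_s| = 0.66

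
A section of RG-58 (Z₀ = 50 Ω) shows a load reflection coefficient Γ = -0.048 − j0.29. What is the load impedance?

Z_L ≈ 38.6 − j24.5 Ω

Z_L = Z_0·(1 + Γ)/(1 − Γ) = 50·(0.952 − j0.29)/(1.05 + j0.29)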